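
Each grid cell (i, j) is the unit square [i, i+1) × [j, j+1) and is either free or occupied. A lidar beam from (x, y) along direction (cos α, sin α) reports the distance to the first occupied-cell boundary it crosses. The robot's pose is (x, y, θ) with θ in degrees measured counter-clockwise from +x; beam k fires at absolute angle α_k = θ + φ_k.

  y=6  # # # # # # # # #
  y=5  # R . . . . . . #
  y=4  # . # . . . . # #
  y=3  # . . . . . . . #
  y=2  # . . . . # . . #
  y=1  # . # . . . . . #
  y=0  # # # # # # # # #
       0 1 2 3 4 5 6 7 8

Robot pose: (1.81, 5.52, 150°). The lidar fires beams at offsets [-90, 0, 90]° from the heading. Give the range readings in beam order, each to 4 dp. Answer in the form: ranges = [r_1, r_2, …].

ranges = [0.5543, 0.9353, 1.6200]

beam 1: φ=-90°, α=60°
  cosα=0.5000 sinα=0.8660 | (1,5) | tMaxX 0.3800 tMaxY 0.5543 | tΔX 2.0000 tΔY 1.1547
    t=0.3800 [x] (2,5)
    t=0.5543 [y] (2,6) — stop
  → r_1 = 0.5543
beam 2: φ=0°, α=150°
  cosα=-0.8660 sinα=0.5000 | (1,5) | tMaxX 0.9353 tMaxY 0.9600 | tΔX 1.1547 tΔY 2.0000
    t=0.9353 [x] (0,5) — stop
  → r_2 = 0.9353
beam 3: φ=90°, α=240°
  cosα=-0.5000 sinα=-0.8660 | (1,5) | tMaxX 1.6200 tMaxY 0.6004 | tΔX 2.0000 tΔY 1.1547
    t=0.6004 [y] (1,4)
    t=1.6200 [x] (0,4) — stop
  → r_3 = 1.6200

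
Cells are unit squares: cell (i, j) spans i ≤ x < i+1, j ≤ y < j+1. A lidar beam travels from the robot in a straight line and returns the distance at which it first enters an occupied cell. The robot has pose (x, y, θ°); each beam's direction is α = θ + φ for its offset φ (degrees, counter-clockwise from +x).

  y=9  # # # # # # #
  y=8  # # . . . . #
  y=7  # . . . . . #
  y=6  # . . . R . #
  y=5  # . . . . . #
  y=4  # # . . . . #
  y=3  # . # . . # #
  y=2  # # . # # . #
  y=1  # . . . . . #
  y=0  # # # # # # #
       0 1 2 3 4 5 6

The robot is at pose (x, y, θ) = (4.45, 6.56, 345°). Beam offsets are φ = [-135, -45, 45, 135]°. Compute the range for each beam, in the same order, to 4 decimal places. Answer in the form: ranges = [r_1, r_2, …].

beam 1: φ=-135°, α=210°
  cosα=-0.8660 sinα=-0.5000 | (4,6) | tMaxX 0.5196 tMaxY 1.1200 | tΔX 1.1547 tΔY 2.0000
    t=0.5196 [x] (3,6)
    t=1.1200 [y] (3,5)
    t=1.6743 [x] (2,5)
    t=2.8290 [x] (1,5)
    t=3.1200 [y] (1,4) — stop
  → r_1 = 3.1200
beam 2: φ=-45°, α=300°
  cosα=0.5000 sinα=-0.8660 | (4,6) | tMaxX 1.1000 tMaxY 0.6466 | tΔX 2.0000 tΔY 1.1547
    t=0.6466 [y] (4,5)
    t=1.1000 [x] (5,5)
    t=1.8013 [y] (5,4)
    t=2.9560 [y] (5,3) — stop
  → r_2 = 2.9560
beam 3: φ=45°, α=30°
  cosα=0.8660 sinα=0.5000 | (4,6) | tMaxX 0.6351 tMaxY 0.8800 | tΔX 1.1547 tΔY 2.0000
    t=0.6351 [x] (5,6)
    t=0.8800 [y] (5,7)
    t=1.7898 [x] (6,7) — stop
  → r_3 = 1.7898
beam 4: φ=135°, α=120°
  cosα=-0.5000 sinα=0.8660 | (4,6) | tMaxX 0.9000 tMaxY 0.5081 | tΔX 2.0000 tΔY 1.1547
    t=0.5081 [y] (4,7)
    t=0.9000 [x] (3,7)
    t=1.6628 [y] (3,8)
    t=2.8175 [y] (3,9) — stop
  → r_4 = 2.8175

ranges = [3.1200, 2.9560, 1.7898, 2.8175]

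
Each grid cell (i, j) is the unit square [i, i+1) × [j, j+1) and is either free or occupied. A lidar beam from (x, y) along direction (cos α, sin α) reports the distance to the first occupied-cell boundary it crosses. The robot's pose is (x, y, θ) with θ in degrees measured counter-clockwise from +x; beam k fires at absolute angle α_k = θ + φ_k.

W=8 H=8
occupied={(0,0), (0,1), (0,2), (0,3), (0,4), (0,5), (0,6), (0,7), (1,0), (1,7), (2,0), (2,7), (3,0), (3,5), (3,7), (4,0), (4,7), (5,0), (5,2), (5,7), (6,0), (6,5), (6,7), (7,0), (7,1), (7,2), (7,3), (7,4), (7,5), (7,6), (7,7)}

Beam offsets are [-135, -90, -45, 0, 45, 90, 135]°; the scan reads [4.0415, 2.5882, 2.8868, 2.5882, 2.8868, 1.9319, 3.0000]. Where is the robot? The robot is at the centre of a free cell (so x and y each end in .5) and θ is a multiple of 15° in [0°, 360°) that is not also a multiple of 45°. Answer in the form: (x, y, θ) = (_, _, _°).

(x, y, θ) = (3.5, 3.5, 255°)

The pose lattice has 33·16 = 528 candidates. Test each by forward raycasting.
  (4.5, 4.5, 75°): beam 1 = 1.7321 ≠ 4.0415 ✗
  (1.5, 2.5, 105°): beam 1 = 3.0000 ≠ 4.0415 ✗
  (5.5, 5.5, 195°): beam 1 = 1.7321 ≠ 4.0415 ✗
  (3.5, 4.5, 120°): beam 1 = 3.6235 ≠ 4.0415 ✗
  (4.5, 5.5, 210°): beam 1 = 1.5529 ≠ 4.0415 ✗
  …
  (3.5, 3.5, 255°): r_1=4.0415, r_2=2.5882, r_3=2.8868, r_4=2.5882, r_5=2.8868, r_6=1.9319, r_7=3.0000 — all match ✓
Unique over the lattice → pose = (3.5, 3.5, 255°).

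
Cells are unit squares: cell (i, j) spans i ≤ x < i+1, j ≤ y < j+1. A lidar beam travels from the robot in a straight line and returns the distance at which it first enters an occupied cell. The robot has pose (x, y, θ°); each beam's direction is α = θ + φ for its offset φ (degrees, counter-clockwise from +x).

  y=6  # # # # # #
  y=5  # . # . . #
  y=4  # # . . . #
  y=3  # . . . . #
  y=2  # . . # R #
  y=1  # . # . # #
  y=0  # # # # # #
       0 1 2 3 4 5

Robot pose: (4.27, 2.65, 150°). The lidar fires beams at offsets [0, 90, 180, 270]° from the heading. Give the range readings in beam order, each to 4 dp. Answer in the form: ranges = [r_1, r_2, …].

ranges = [0.3118, 0.5400, 0.8429, 1.4600]

beam 1: φ=0°, α=150°
  d=(-0.8660,0.5000)  start (4,2)  tX=0.3118 tY=0.7000  stride 1/|dx|=1.1547 1/|dy|=2.0000
    cross x-line → (3,2), t=0.3118 (wall)
  → r_1 = 0.3118
beam 2: φ=90°, α=240°
  d=(-0.5000,-0.8660)  start (4,2)  tX=0.5400 tY=0.7506  stride 1/|dx|=2.0000 1/|dy|=1.1547
    cross x-line → (3,2), t=0.5400 (wall)
  → r_2 = 0.5400
beam 3: φ=180°, α=330°
  d=(0.8660,-0.5000)  start (4,2)  tX=0.8429 tY=1.3000  stride 1/|dx|=1.1547 1/|dy|=2.0000
    cross x-line → (5,2), t=0.8429 (wall)
  → r_3 = 0.8429
beam 4: φ=270°, α=60°
  d=(0.5000,0.8660)  start (4,2)  tX=1.4600 tY=0.4041  stride 1/|dx|=2.0000 1/|dy|=1.1547
    cross y-line → (4,3), t=0.4041
    cross x-line → (5,3), t=1.4600 (wall)
  → r_4 = 1.4600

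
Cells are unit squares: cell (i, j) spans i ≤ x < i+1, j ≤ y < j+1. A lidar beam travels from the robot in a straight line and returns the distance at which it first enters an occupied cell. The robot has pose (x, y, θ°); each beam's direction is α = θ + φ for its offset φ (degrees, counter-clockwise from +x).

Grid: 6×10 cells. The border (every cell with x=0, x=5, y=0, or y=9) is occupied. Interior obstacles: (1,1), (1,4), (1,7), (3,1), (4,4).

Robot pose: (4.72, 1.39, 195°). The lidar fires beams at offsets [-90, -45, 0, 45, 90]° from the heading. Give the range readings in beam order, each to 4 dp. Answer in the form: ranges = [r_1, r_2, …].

ranges = [2.7021, 0.8314, 0.7454, 0.4503, 0.4038]

beam 1: φ=-90°, α=105°
  direction (-0.2588, 0.9659); cell (4,1); t to first gridline: x 2.7819, y 0.6315 (then +3.8637 / +1.0353)
    (4,2) via y @ 0.6315
    (4,3) via y @ 1.6668
    (4,4) via y @ 2.7021  # hit
  → r_1 = 2.7021
beam 2: φ=-45°, α=150°
  direction (-0.8660, 0.5000); cell (4,1); t to first gridline: x 0.8314, y 1.2200 (then +1.1547 / +2.0000)
    (3,1) via x @ 0.8314  # hit
  → r_2 = 0.8314
beam 3: φ=0°, α=195°
  direction (-0.9659, -0.2588); cell (4,1); t to first gridline: x 0.7454, y 1.5068 (then +1.0353 / +3.8637)
    (3,1) via x @ 0.7454  # hit
  → r_3 = 0.7454
beam 4: φ=45°, α=240°
  direction (-0.5000, -0.8660); cell (4,1); t to first gridline: x 1.4400, y 0.4503 (then +2.0000 / +1.1547)
    (4,0) via y @ 0.4503  # hit
  → r_4 = 0.4503
beam 5: φ=90°, α=285°
  direction (0.2588, -0.9659); cell (4,1); t to first gridline: x 1.0818, y 0.4038 (then +3.8637 / +1.0353)
    (4,0) via y @ 0.4038  # hit
  → r_5 = 0.4038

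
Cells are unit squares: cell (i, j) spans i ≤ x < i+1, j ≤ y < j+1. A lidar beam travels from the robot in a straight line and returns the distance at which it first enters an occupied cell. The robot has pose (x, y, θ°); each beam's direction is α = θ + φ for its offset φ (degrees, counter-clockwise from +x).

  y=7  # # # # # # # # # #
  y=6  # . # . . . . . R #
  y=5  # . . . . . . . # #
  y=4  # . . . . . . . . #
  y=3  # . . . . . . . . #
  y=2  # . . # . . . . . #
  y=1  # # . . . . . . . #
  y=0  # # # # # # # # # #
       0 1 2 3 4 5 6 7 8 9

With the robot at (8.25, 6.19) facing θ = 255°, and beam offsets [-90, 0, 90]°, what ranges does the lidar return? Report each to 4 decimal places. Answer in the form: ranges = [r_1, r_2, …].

beam 1: φ=-90°, α=165°
  cosα=-0.9659 sinα=0.2588 | (8,6) | tMaxX 0.2588 tMaxY 3.1296 | tΔX 1.0353 tΔY 3.8637
    t=0.2588 [x] (7,6)
    t=1.2941 [x] (6,6)
    t=2.3294 [x] (5,6)
    t=3.1296 [y] (5,7) — stop
  → r_1 = 3.1296
beam 2: φ=0°, α=255°
  cosα=-0.2588 sinα=-0.9659 | (8,6) | tMaxX 0.9659 tMaxY 0.1967 | tΔX 3.8637 tΔY 1.0353
    t=0.1967 [y] (8,5) — stop
  → r_2 = 0.1967
beam 3: φ=90°, α=345°
  cosα=0.9659 sinα=-0.2588 | (8,6) | tMaxX 0.7765 tMaxY 0.7341 | tΔX 1.0353 tΔY 3.8637
    t=0.7341 [y] (8,5) — stop
  → r_3 = 0.7341

ranges = [3.1296, 0.1967, 0.7341]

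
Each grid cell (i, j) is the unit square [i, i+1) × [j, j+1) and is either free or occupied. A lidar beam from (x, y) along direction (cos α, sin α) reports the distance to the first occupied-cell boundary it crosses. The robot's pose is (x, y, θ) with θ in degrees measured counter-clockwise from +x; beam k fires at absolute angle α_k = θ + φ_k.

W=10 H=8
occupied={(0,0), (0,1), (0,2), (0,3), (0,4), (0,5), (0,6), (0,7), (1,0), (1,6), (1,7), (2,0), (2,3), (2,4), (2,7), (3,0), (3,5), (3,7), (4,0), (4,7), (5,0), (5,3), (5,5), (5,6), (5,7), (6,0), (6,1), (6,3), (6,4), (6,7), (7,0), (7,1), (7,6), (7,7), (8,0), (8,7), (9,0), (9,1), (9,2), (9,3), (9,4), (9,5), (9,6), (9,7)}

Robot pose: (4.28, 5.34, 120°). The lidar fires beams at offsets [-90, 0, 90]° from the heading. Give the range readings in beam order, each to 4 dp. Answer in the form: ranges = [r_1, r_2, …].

beam 1: φ=-90°, α=30°
  cosα=0.8660 sinα=0.5000 | (4,5) | tMaxX 0.8314 tMaxY 1.3200 | tΔX 1.1547 tΔY 2.0000
    t=0.8314 [x] (5,5) — stop
  → r_1 = 0.8314
beam 2: φ=0°, α=120°
  cosα=-0.5000 sinα=0.8660 | (4,5) | tMaxX 0.5600 tMaxY 0.7621 | tΔX 2.0000 tΔY 1.1547
    t=0.5600 [x] (3,5) — stop
  → r_2 = 0.5600
beam 3: φ=90°, α=210°
  cosα=-0.8660 sinα=-0.5000 | (4,5) | tMaxX 0.3233 tMaxY 0.6800 | tΔX 1.1547 tΔY 2.0000
    t=0.3233 [x] (3,5) — stop
  → r_3 = 0.3233

ranges = [0.8314, 0.5600, 0.3233]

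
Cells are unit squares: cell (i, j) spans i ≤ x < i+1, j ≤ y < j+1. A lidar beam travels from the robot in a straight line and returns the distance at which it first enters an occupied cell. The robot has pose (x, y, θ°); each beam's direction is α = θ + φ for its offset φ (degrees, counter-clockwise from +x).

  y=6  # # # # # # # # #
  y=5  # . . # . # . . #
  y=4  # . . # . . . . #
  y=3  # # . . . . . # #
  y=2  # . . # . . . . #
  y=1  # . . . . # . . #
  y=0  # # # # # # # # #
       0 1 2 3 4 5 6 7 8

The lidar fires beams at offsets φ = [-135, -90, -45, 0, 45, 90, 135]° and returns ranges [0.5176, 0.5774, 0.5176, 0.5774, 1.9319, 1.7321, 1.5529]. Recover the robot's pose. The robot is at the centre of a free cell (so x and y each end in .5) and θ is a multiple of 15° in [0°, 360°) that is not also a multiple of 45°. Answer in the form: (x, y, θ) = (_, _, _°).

(x, y, θ) = (1.5, 1.5, 300°)

Enumerate (i+0.5, j+0.5, θ) over the 28 free cells and 16 admissible headings. For each, cast all 7 beams and compare to the given ranges.
  (5.5, 3.5, 195°): beam 1 = 2.8868 ≠ 0.5176 ✗
  (2.5, 1.5, 285°): beam 1 = 1.7321 ≠ 0.5176 ✗
  (6.5, 3.5, 240°): beam 1 = 1.9319 ≠ 0.5176 ✗
  (7.5, 1.5, 30°): beam 5 = 1.5529 ≠ 1.9319 ✗
  …
  (1.5, 1.5, 300°): r_1=0.5176, r_2=0.5774, r_3=0.5176, r_4=0.5774, r_5=1.9319, r_6=1.7321, r_7=1.5529 — all match ✓
Unique over the lattice → pose = (1.5, 1.5, 300°).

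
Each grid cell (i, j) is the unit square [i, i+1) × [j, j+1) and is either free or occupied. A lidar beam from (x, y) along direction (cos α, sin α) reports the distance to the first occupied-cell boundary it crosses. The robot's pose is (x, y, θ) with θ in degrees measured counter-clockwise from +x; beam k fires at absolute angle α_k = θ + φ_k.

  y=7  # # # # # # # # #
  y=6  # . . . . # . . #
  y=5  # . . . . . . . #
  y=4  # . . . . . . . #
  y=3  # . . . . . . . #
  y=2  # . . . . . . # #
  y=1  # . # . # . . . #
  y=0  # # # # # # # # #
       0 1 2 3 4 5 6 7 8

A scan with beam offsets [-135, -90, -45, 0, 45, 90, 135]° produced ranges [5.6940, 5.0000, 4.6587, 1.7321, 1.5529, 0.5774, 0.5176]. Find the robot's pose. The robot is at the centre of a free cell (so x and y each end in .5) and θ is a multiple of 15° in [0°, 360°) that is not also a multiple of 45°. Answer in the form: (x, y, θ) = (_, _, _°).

(x, y, θ) = (2.5, 2.5, 150°)

Enumerate (i+0.5, j+0.5, θ) over the 38 free cells and 16 admissible headings. For each, cast all 7 beams and compare to the given ranges.
  (3.5, 2.5, 285°): beam 1 = 2.8868 ≠ 5.6940 ✗
  (1.5, 4.5, 195°): beam 1 = 2.8868 ≠ 5.6940 ✗
  (1.5, 5.5, 150°): beam 1 = 3.6235 ≠ 5.6940 ✗
  …
  (2.5, 2.5, 150°): r_1=5.6940, r_2=5.0000, r_3=4.6587, r_4=1.7321, r_5=1.5529, r_6=0.5774, r_7=0.5176 — all match ✓
Unique over the lattice → pose = (2.5, 2.5, 150°).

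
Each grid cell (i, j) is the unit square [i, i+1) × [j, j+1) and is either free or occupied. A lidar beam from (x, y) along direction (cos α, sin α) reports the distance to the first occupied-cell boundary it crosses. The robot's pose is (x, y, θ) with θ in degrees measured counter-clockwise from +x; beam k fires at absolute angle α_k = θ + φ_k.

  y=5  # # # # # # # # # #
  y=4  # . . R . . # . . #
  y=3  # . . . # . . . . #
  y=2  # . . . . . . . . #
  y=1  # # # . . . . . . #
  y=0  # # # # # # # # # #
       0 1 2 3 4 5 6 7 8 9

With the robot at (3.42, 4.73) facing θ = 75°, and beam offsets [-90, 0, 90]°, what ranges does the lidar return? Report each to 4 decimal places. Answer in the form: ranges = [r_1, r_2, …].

beam 1: φ=-90°, α=345°
  dir = (cos 345°, sin 345°) = (0.9659, -0.2588); from cell (3,4)
  next x-line at t=0.6005, next y-line at t=2.8205; Δt_x=1.0353, Δt_y=3.8637
    x: enter (4,4) at t=0.6005
    x: enter (5,4) at t=1.6357
    x: enter (6,4) at t=2.6710 ← occupied
  → r_1 = 2.6710
beam 2: φ=0°, α=75°
  dir = (cos 75°, sin 75°) = (0.2588, 0.9659); from cell (3,4)
  next x-line at t=2.2409, next y-line at t=0.2795; Δt_x=3.8637, Δt_y=1.0353
    y: enter (3,5) at t=0.2795 ← occupied
  → r_2 = 0.2795
beam 3: φ=90°, α=165°
  dir = (cos 165°, sin 165°) = (-0.9659, 0.2588); from cell (3,4)
  next x-line at t=0.4348, next y-line at t=1.0432; Δt_x=1.0353, Δt_y=3.8637
    x: enter (2,4) at t=0.4348
    y: enter (2,5) at t=1.0432 ← occupied
  → r_3 = 1.0432

ranges = [2.6710, 0.2795, 1.0432]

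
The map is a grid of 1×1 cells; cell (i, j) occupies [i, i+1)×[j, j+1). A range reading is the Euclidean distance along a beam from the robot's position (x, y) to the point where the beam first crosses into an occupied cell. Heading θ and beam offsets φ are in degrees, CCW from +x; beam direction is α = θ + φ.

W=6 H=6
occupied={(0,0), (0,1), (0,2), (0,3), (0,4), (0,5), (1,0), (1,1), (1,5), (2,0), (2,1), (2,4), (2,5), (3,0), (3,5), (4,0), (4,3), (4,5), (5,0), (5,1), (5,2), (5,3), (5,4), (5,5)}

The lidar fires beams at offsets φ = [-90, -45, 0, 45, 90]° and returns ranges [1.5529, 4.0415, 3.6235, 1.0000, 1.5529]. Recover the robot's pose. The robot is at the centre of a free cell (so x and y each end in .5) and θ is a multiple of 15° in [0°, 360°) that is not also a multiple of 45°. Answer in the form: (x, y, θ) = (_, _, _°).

(x, y, θ) = (1.5, 3.5, 15°)

The pose lattice has 12·16 = 192 candidates. Test each by forward raycasting.
  (2.5, 2.5, 150°): beam 1 = 2.8868 ≠ 1.5529 ✗
  (4.5, 2.5, 300°): beam 1 = 1.7321 ≠ 1.5529 ✗
  (1.5, 2.5, 165°): beam 1 = 1.9319 ≠ 1.5529 ✗
  (4.5, 1.5, 120°): beam 1 = 0.5774 ≠ 1.5529 ✗
  …
  (1.5, 3.5, 15°): r_1=1.5529, r_2=4.0415, r_3=3.6235, r_4=1.0000, r_5=1.5529 — all match ✓
Unique over the lattice → pose = (1.5, 3.5, 15°).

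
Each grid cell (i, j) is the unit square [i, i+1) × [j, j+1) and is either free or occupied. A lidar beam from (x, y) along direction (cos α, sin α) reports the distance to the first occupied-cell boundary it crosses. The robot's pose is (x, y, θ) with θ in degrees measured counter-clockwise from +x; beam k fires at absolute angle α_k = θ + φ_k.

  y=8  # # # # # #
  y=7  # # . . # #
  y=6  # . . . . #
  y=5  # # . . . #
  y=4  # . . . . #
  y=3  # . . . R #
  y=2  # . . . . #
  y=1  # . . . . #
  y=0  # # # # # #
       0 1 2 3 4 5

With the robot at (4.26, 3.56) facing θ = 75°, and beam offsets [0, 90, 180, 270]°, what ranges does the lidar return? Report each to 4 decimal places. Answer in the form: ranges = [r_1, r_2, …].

beam 1: φ=0°, α=75°
  direction (0.2588, 0.9659); cell (4,3); t to first gridline: x 2.8591, y 0.4555 (then +3.8637 / +1.0353)
    (4,4) via y @ 0.4555
    (4,5) via y @ 1.4908
    (4,6) via y @ 2.5261
    (5,6) via x @ 2.8591  # hit
  → r_1 = 2.8591
beam 2: φ=90°, α=165°
  direction (-0.9659, 0.2588); cell (4,3); t to first gridline: x 0.2692, y 1.7000 (then +1.0353 / +3.8637)
    (3,3) via x @ 0.2692
    (2,3) via x @ 1.3044
    (2,4) via y @ 1.7000
    (1,4) via x @ 2.3397
    (0,4) via x @ 3.3750  # hit
  → r_2 = 3.3750
beam 3: φ=180°, α=255°
  direction (-0.2588, -0.9659); cell (4,3); t to first gridline: x 1.0046, y 0.5798 (then +3.8637 / +1.0353)
    (4,2) via y @ 0.5798
    (3,2) via x @ 1.0046
    (3,1) via y @ 1.6150
    (3,0) via y @ 2.6503  # hit
  → r_3 = 2.6503
beam 4: φ=270°, α=345°
  direction (0.9659, -0.2588); cell (4,3); t to first gridline: x 0.7661, y 2.1637 (then +1.0353 / +3.8637)
    (5,3) via x @ 0.7661  # hit
  → r_4 = 0.7661

ranges = [2.8591, 3.3750, 2.6503, 0.7661]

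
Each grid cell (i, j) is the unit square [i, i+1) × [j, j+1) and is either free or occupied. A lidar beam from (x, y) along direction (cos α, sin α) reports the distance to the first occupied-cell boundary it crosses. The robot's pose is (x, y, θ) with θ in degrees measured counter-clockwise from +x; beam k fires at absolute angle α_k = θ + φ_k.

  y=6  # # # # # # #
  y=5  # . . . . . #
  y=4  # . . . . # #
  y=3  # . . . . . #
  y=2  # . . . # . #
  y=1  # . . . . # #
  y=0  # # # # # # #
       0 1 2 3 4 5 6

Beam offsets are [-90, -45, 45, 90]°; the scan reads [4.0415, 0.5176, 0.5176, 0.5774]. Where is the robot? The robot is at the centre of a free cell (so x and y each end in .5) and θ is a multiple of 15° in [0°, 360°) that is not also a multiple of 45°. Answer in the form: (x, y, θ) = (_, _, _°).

(x, y, θ) = (5.5, 2.5, 210°)

The pose lattice has 22·16 = 352 candidates. Test each by forward raycasting.
  (1.5, 4.5, 255°): beam 1 = 0.5176 ≠ 4.0415 ✗
  (1.5, 3.5, 240°): beam 1 = 0.5774 ≠ 4.0415 ✗
  (3.5, 1.5, 60°): beam 1 = 1.0000 ≠ 4.0415 ✗
  (4.5, 1.5, 150°): beam 1 = 0.5774 ≠ 4.0415 ✗
  …
  (5.5, 2.5, 210°): r_1=4.0415, r_2=0.5176, r_3=0.5176, r_4=0.5774 — all match ✓
No second candidate reproduces the full scan.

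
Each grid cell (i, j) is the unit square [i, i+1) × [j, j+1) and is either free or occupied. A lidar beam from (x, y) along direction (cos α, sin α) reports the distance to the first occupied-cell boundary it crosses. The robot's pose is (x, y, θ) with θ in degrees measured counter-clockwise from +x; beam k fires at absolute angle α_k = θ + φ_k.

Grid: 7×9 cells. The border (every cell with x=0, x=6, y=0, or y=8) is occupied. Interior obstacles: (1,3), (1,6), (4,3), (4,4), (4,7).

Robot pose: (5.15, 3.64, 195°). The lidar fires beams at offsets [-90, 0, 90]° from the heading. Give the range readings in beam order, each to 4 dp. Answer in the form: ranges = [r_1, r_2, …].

ranges = [0.5796, 0.1553, 2.7331]

beam 1: φ=-90°, α=105°
  d=(-0.2588,0.9659)  start (5,3)  tX=0.5796 tY=0.3727  stride 1/|dx|=3.8637 1/|dy|=1.0353
    cross y-line → (5,4), t=0.3727
    cross x-line → (4,4), t=0.5796 (wall)
  → r_1 = 0.5796
beam 2: φ=0°, α=195°
  d=(-0.9659,-0.2588)  start (5,3)  tX=0.1553 tY=2.4728  stride 1/|dx|=1.0353 1/|dy|=3.8637
    cross x-line → (4,3), t=0.1553 (wall)
  → r_2 = 0.1553
beam 3: φ=90°, α=285°
  d=(0.2588,-0.9659)  start (5,3)  tX=3.2841 tY=0.6626  stride 1/|dx|=3.8637 1/|dy|=1.0353
    cross y-line → (5,2), t=0.6626
    cross y-line → (5,1), t=1.6979
    cross y-line → (5,0), t=2.7331 (wall)
  → r_3 = 2.7331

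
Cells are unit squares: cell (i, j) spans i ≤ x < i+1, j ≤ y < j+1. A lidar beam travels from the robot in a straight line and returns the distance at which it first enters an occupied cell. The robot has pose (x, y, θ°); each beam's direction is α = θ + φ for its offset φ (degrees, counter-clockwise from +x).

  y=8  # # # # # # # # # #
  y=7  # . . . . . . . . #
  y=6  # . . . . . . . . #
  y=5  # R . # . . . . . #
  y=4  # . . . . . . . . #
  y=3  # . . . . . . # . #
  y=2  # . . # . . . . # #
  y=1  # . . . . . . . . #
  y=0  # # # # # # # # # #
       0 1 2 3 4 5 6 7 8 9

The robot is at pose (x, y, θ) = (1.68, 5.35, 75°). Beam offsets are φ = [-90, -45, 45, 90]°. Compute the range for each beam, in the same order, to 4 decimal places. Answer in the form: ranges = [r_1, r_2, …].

beam 1: φ=-90°, α=345°
  d=(0.9659,-0.2588)  start (1,5)  tX=0.3313 tY=1.3523  stride 1/|dx|=1.0353 1/|dy|=3.8637
    cross x-line → (2,5), t=0.3313
    cross y-line → (2,4), t=1.3523
    cross x-line → (3,4), t=1.3666
    cross x-line → (4,4), t=2.4018
    cross x-line → (5,4), t=3.4371
    cross x-line → (6,4), t=4.4724
    cross y-line → (6,3), t=5.2160
    cross x-line → (7,3), t=5.5077 (wall)
  → r_1 = 5.5077
beam 2: φ=-45°, α=30°
  d=(0.8660,0.5000)  start (1,5)  tX=0.3695 tY=1.3000  stride 1/|dx|=1.1547 1/|dy|=2.0000
    cross x-line → (2,5), t=0.3695
    cross y-line → (2,6), t=1.3000
    cross x-line → (3,6), t=1.5242
    cross x-line → (4,6), t=2.6789
    cross y-line → (4,7), t=3.3000
    cross x-line → (5,7), t=3.8336
    cross x-line → (6,7), t=4.9883
    cross y-line → (6,8), t=5.3000 (wall)
  → r_2 = 5.3000
beam 3: φ=45°, α=120°
  d=(-0.5000,0.8660)  start (1,5)  tX=1.3600 tY=0.7506  stride 1/|dx|=2.0000 1/|dy|=1.1547
    cross y-line → (1,6), t=0.7506
    cross x-line → (0,6), t=1.3600 (wall)
  → r_3 = 1.3600
beam 4: φ=90°, α=165°
  d=(-0.9659,0.2588)  start (1,5)  tX=0.7040 tY=2.5114  stride 1/|dx|=1.0353 1/|dy|=3.8637
    cross x-line → (0,5), t=0.7040 (wall)
  → r_4 = 0.7040

ranges = [5.5077, 5.3000, 1.3600, 0.7040]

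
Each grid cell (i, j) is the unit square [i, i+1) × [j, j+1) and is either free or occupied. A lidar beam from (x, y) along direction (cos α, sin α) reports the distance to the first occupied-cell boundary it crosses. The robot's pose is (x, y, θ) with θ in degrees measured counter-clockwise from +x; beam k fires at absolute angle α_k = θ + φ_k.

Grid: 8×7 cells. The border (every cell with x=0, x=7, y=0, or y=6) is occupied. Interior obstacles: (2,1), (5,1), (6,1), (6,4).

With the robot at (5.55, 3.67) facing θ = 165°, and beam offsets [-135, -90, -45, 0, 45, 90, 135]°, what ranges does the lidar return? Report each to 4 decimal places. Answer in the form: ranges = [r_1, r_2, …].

ranges = [0.6600, 2.4122, 2.6905, 4.7105, 3.3400, 1.7289, 1.9283]

beam 1: φ=-135°, α=30°
  dir = (cos 30°, sin 30°) = (0.8660, 0.5000); from cell (5,3)
  next x-line at t=0.5196, next y-line at t=0.6600; Δt_x=1.1547, Δt_y=2.0000
    x: enter (6,3) at t=0.5196
    y: enter (6,4) at t=0.6600 ← occupied
  → r_1 = 0.6600
beam 2: φ=-90°, α=75°
  dir = (cos 75°, sin 75°) = (0.2588, 0.9659); from cell (5,3)
  next x-line at t=1.7387, next y-line at t=0.3416; Δt_x=3.8637, Δt_y=1.0353
    y: enter (5,4) at t=0.3416
    y: enter (5,5) at t=1.3769
    x: enter (6,5) at t=1.7387
    y: enter (6,6) at t=2.4122 ← occupied
  → r_2 = 2.4122
beam 3: φ=-45°, α=120°
  dir = (cos 120°, sin 120°) = (-0.5000, 0.8660); from cell (5,3)
  next x-line at t=1.1000, next y-line at t=0.3811; Δt_x=2.0000, Δt_y=1.1547
    y: enter (5,4) at t=0.3811
    x: enter (4,4) at t=1.1000
    y: enter (4,5) at t=1.5358
    y: enter (4,6) at t=2.6905 ← occupied
  → r_3 = 2.6905
beam 4: φ=0°, α=165°
  dir = (cos 165°, sin 165°) = (-0.9659, 0.2588); from cell (5,3)
  next x-line at t=0.5694, next y-line at t=1.2750; Δt_x=1.0353, Δt_y=3.8637
    x: enter (4,3) at t=0.5694
    y: enter (4,4) at t=1.2750
    x: enter (3,4) at t=1.6047
    x: enter (2,4) at t=2.6400
    x: enter (1,4) at t=3.6752
    x: enter (0,4) at t=4.7105 ← occupied
  → r_4 = 4.7105
beam 5: φ=45°, α=210°
  dir = (cos 210°, sin 210°) = (-0.8660, -0.5000); from cell (5,3)
  next x-line at t=0.6351, next y-line at t=1.3400; Δt_x=1.1547, Δt_y=2.0000
    x: enter (4,3) at t=0.6351
    y: enter (4,2) at t=1.3400
    x: enter (3,2) at t=1.7898
    x: enter (2,2) at t=2.9445
    y: enter (2,1) at t=3.3400 ← occupied
  → r_5 = 3.3400
beam 6: φ=90°, α=255°
  dir = (cos 255°, sin 255°) = (-0.2588, -0.9659); from cell (5,3)
  next x-line at t=2.1250, next y-line at t=0.6936; Δt_x=3.8637, Δt_y=1.0353
    y: enter (5,2) at t=0.6936
    y: enter (5,1) at t=1.7289 ← occupied
  → r_6 = 1.7289
beam 7: φ=135°, α=300°
  dir = (cos 300°, sin 300°) = (0.5000, -0.8660); from cell (5,3)
  next x-line at t=0.9000, next y-line at t=0.7736; Δt_x=2.0000, Δt_y=1.1547
    y: enter (5,2) at t=0.7736
    x: enter (6,2) at t=0.9000
    y: enter (6,1) at t=1.9283 ← occupied
  → r_7 = 1.9283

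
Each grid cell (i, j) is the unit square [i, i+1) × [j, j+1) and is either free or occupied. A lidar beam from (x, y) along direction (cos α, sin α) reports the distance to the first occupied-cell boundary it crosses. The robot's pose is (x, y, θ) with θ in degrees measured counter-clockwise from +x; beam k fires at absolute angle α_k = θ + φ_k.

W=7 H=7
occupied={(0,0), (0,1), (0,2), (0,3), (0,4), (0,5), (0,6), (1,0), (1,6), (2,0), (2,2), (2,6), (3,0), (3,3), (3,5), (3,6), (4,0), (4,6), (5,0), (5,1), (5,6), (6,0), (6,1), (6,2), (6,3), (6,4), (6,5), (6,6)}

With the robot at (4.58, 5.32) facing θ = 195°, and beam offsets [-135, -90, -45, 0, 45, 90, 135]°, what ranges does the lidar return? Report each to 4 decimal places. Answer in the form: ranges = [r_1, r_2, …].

ranges = [0.7852, 0.7040, 0.6697, 0.6005, 1.5242, 3.4371, 1.6397]

beam 1: φ=-135°, α=60°
  dir = (cos 60°, sin 60°) = (0.5000, 0.8660); from cell (4,5)
  next x-line at t=0.8400, next y-line at t=0.7852; Δt_x=2.0000, Δt_y=1.1547
    y: enter (4,6) at t=0.7852 ← occupied
  → r_1 = 0.7852
beam 2: φ=-90°, α=105°
  dir = (cos 105°, sin 105°) = (-0.2588, 0.9659); from cell (4,5)
  next x-line at t=2.2409, next y-line at t=0.7040; Δt_x=3.8637, Δt_y=1.0353
    y: enter (4,6) at t=0.7040 ← occupied
  → r_2 = 0.7040
beam 3: φ=-45°, α=150°
  dir = (cos 150°, sin 150°) = (-0.8660, 0.5000); from cell (4,5)
  next x-line at t=0.6697, next y-line at t=1.3600; Δt_x=1.1547, Δt_y=2.0000
    x: enter (3,5) at t=0.6697 ← occupied
  → r_3 = 0.6697
beam 4: φ=0°, α=195°
  dir = (cos 195°, sin 195°) = (-0.9659, -0.2588); from cell (4,5)
  next x-line at t=0.6005, next y-line at t=1.2364; Δt_x=1.0353, Δt_y=3.8637
    x: enter (3,5) at t=0.6005 ← occupied
  → r_4 = 0.6005
beam 5: φ=45°, α=240°
  dir = (cos 240°, sin 240°) = (-0.5000, -0.8660); from cell (4,5)
  next x-line at t=1.1600, next y-line at t=0.3695; Δt_x=2.0000, Δt_y=1.1547
    y: enter (4,4) at t=0.3695
    x: enter (3,4) at t=1.1600
    y: enter (3,3) at t=1.5242 ← occupied
  → r_5 = 1.5242
beam 6: φ=90°, α=285°
  dir = (cos 285°, sin 285°) = (0.2588, -0.9659); from cell (4,5)
  next x-line at t=1.6228, next y-line at t=0.3313; Δt_x=3.8637, Δt_y=1.0353
    y: enter (4,4) at t=0.3313
    y: enter (4,3) at t=1.3666
    x: enter (5,3) at t=1.6228
    y: enter (5,2) at t=2.4018
    y: enter (5,1) at t=3.4371 ← occupied
  → r_6 = 3.4371
beam 7: φ=135°, α=330°
  dir = (cos 330°, sin 330°) = (0.8660, -0.5000); from cell (4,5)
  next x-line at t=0.4850, next y-line at t=0.6400; Δt_x=1.1547, Δt_y=2.0000
    x: enter (5,5) at t=0.4850
    y: enter (5,4) at t=0.6400
    x: enter (6,4) at t=1.6397 ← occupied
  → r_7 = 1.6397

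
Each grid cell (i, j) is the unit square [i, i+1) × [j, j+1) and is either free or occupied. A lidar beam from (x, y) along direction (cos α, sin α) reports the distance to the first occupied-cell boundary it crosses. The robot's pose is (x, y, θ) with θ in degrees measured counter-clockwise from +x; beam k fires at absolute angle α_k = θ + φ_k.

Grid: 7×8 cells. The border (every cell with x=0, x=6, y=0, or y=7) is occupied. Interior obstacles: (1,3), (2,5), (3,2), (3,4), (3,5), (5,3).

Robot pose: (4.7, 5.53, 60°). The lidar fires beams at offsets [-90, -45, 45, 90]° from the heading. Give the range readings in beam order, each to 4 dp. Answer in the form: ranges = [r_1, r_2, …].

ranges = [1.5011, 1.3459, 1.5219, 0.8083]

beam 1: φ=-90°, α=330°
  direction (0.8660, -0.5000); cell (4,5); t to first gridline: x 0.3464, y 1.0600 (then +1.1547 / +2.0000)
    (5,5) via x @ 0.3464
    (5,4) via y @ 1.0600
    (6,4) via x @ 1.5011  # hit
  → r_1 = 1.5011
beam 2: φ=-45°, α=15°
  direction (0.9659, 0.2588); cell (4,5); t to first gridline: x 0.3106, y 1.8159 (then +1.0353 / +3.8637)
    (5,5) via x @ 0.3106
    (6,5) via x @ 1.3459  # hit
  → r_2 = 1.3459
beam 3: φ=45°, α=105°
  direction (-0.2588, 0.9659); cell (4,5); t to first gridline: x 2.7046, y 0.4866 (then +3.8637 / +1.0353)
    (4,6) via y @ 0.4866
    (4,7) via y @ 1.5219  # hit
  → r_3 = 1.5219
beam 4: φ=90°, α=150°
  direction (-0.8660, 0.5000); cell (4,5); t to first gridline: x 0.8083, y 0.9400 (then +1.1547 / +2.0000)
    (3,5) via x @ 0.8083  # hit
  → r_4 = 0.8083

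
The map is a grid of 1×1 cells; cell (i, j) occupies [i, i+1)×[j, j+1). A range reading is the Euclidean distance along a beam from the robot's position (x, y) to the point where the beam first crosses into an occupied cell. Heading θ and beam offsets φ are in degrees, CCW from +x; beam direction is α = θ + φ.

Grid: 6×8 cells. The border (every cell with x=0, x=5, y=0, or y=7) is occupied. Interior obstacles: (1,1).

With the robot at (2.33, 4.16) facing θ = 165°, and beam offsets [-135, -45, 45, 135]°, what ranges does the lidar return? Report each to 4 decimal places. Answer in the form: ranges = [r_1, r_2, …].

beam 1: φ=-135°, α=30°
  d=(0.8660,0.5000)  start (2,4)  tX=0.7736 tY=1.6800  stride 1/|dx|=1.1547 1/|dy|=2.0000
    cross x-line → (3,4), t=0.7736
    cross y-line → (3,5), t=1.6800
    cross x-line → (4,5), t=1.9283
    cross x-line → (5,5), t=3.0831 (wall)
  → r_1 = 3.0831
beam 2: φ=-45°, α=120°
  d=(-0.5000,0.8660)  start (2,4)  tX=0.6600 tY=0.9699  stride 1/|dx|=2.0000 1/|dy|=1.1547
    cross x-line → (1,4), t=0.6600
    cross y-line → (1,5), t=0.9699
    cross y-line → (1,6), t=2.1246
    cross x-line → (0,6), t=2.6600 (wall)
  → r_2 = 2.6600
beam 3: φ=45°, α=210°
  d=(-0.8660,-0.5000)  start (2,4)  tX=0.3811 tY=0.3200  stride 1/|dx|=1.1547 1/|dy|=2.0000
    cross y-line → (2,3), t=0.3200
    cross x-line → (1,3), t=0.3811
    cross x-line → (0,3), t=1.5358 (wall)
  → r_3 = 1.5358
beam 4: φ=135°, α=300°
  d=(0.5000,-0.8660)  start (2,4)  tX=1.3400 tY=0.1848  stride 1/|dx|=2.0000 1/|dy|=1.1547
    cross y-line → (2,3), t=0.1848
    cross y-line → (2,2), t=1.3395
    cross x-line → (3,2), t=1.3400
    cross y-line → (3,1), t=2.4942
    cross x-line → (4,1), t=3.3400
    cross y-line → (4,0), t=3.6489 (wall)
  → r_4 = 3.6489

ranges = [3.0831, 2.6600, 1.5358, 3.6489]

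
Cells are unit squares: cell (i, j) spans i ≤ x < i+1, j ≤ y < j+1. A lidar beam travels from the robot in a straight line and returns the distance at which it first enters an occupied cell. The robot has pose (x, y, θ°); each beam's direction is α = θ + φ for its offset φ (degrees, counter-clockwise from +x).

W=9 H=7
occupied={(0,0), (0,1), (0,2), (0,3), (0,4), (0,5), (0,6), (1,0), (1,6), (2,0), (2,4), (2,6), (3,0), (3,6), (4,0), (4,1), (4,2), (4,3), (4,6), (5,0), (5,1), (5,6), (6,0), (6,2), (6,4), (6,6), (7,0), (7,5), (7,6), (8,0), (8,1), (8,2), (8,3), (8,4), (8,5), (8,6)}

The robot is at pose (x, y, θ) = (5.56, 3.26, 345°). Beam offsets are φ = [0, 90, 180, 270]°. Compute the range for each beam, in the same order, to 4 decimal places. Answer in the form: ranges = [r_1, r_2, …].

ranges = [1.0046, 1.7000, 0.5798, 1.3044]

beam 1: φ=0°, α=345°
  direction (0.9659, -0.2588); cell (5,3); t to first gridline: x 0.4555, y 1.0046 (then +1.0353 / +3.8637)
    (6,3) via x @ 0.4555
    (6,2) via y @ 1.0046  # hit
  → r_1 = 1.0046
beam 2: φ=90°, α=75°
  direction (0.2588, 0.9659); cell (5,3); t to first gridline: x 1.7000, y 0.7661 (then +3.8637 / +1.0353)
    (5,4) via y @ 0.7661
    (6,4) via x @ 1.7000  # hit
  → r_2 = 1.7000
beam 3: φ=180°, α=165°
  direction (-0.9659, 0.2588); cell (5,3); t to first gridline: x 0.5798, y 2.8591 (then +1.0353 / +3.8637)
    (4,3) via x @ 0.5798  # hit
  → r_3 = 0.5798
beam 4: φ=270°, α=255°
  direction (-0.2588, -0.9659); cell (5,3); t to first gridline: x 2.1637, y 0.2692 (then +3.8637 / +1.0353)
    (5,2) via y @ 0.2692
    (5,1) via y @ 1.3044  # hit
  → r_4 = 1.3044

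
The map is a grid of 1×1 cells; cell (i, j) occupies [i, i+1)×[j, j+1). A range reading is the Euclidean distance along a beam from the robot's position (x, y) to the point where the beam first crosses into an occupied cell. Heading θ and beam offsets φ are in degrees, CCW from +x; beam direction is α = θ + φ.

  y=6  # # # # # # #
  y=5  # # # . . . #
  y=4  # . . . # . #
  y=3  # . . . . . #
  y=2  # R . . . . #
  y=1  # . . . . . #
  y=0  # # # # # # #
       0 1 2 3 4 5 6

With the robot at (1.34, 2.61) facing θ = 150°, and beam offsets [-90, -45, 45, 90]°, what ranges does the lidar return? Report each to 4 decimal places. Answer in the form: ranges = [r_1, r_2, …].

ranges = [2.7597, 1.3137, 0.3520, 0.6800]

beam 1: φ=-90°, α=60°
  dir = (cos 60°, sin 60°) = (0.5000, 0.8660); from cell (1,2)
  next x-line at t=1.3200, next y-line at t=0.4503; Δt_x=2.0000, Δt_y=1.1547
    y: enter (1,3) at t=0.4503
    x: enter (2,3) at t=1.3200
    y: enter (2,4) at t=1.6050
    y: enter (2,5) at t=2.7597 ← occupied
  → r_1 = 2.7597
beam 2: φ=-45°, α=105°
  dir = (cos 105°, sin 105°) = (-0.2588, 0.9659); from cell (1,2)
  next x-line at t=1.3137, next y-line at t=0.4038; Δt_x=3.8637, Δt_y=1.0353
    y: enter (1,3) at t=0.4038
    x: enter (0,3) at t=1.3137 ← occupied
  → r_2 = 1.3137
beam 3: φ=45°, α=195°
  dir = (cos 195°, sin 195°) = (-0.9659, -0.2588); from cell (1,2)
  next x-line at t=0.3520, next y-line at t=2.3569; Δt_x=1.0353, Δt_y=3.8637
    x: enter (0,2) at t=0.3520 ← occupied
  → r_3 = 0.3520
beam 4: φ=90°, α=240°
  dir = (cos 240°, sin 240°) = (-0.5000, -0.8660); from cell (1,2)
  next x-line at t=0.6800, next y-line at t=0.7044; Δt_x=2.0000, Δt_y=1.1547
    x: enter (0,2) at t=0.6800 ← occupied
  → r_4 = 0.6800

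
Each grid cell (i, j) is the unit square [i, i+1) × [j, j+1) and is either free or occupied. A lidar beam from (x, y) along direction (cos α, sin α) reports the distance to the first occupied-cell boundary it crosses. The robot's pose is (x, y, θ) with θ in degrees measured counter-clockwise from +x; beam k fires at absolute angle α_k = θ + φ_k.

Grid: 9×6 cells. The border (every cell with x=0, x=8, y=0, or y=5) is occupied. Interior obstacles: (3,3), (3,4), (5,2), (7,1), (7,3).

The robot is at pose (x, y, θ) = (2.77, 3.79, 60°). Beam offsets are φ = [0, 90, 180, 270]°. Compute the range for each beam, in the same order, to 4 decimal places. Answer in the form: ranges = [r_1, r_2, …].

ranges = [0.4600, 2.0438, 3.2216, 0.2656]

beam 1: φ=0°, α=60°
  d=(0.5000,0.8660)  start (2,3)  tX=0.4600 tY=0.2425  stride 1/|dx|=2.0000 1/|dy|=1.1547
    cross y-line → (2,4), t=0.2425
    cross x-line → (3,4), t=0.4600 (wall)
  → r_1 = 0.4600
beam 2: φ=90°, α=150°
  d=(-0.8660,0.5000)  start (2,3)  tX=0.8891 tY=0.4200  stride 1/|dx|=1.1547 1/|dy|=2.0000
    cross y-line → (2,4), t=0.4200
    cross x-line → (1,4), t=0.8891
    cross x-line → (0,4), t=2.0438 (wall)
  → r_2 = 2.0438
beam 3: φ=180°, α=240°
  d=(-0.5000,-0.8660)  start (2,3)  tX=1.5400 tY=0.9122  stride 1/|dx|=2.0000 1/|dy|=1.1547
    cross y-line → (2,2), t=0.9122
    cross x-line → (1,2), t=1.5400
    cross y-line → (1,1), t=2.0669
    cross y-line → (1,0), t=3.2216 (wall)
  → r_3 = 3.2216
beam 4: φ=270°, α=330°
  d=(0.8660,-0.5000)  start (2,3)  tX=0.2656 tY=1.5800  stride 1/|dx|=1.1547 1/|dy|=2.0000
    cross x-line → (3,3), t=0.2656 (wall)
  → r_4 = 0.2656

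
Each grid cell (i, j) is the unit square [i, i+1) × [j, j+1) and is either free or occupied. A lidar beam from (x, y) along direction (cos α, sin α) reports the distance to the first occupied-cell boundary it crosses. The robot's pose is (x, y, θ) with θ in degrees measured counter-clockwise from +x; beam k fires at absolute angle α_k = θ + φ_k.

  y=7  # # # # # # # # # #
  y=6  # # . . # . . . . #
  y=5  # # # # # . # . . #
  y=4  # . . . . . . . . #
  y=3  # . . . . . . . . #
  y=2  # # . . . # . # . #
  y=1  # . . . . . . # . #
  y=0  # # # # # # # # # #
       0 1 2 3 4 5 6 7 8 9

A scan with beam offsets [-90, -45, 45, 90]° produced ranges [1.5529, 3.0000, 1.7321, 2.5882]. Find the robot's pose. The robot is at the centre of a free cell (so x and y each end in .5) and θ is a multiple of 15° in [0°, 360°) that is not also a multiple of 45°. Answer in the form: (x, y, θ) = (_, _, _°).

(x, y, θ) = (7.5, 4.5, 345°)

Enumerate (i+0.5, j+0.5, θ) over the 37 free cells and 16 admissible headings. For each, cast all 4 beams and compare to the given ranges.
  (8.5, 3.5, 255°): beam 1 = 5.7956 ≠ 1.5529 ✗
  (3.5, 4.5, 105°): beam 1 = 2.5882 ≠ 1.5529 ✗
  (2.5, 3.5, 210°): beam 1 = 1.7321 ≠ 1.5529 ✗
  …
  (7.5, 4.5, 345°): r_1=1.5529, r_2=3.0000, r_3=1.7321, r_4=2.5882 — all match ✓
Unique over the lattice → pose = (7.5, 4.5, 345°).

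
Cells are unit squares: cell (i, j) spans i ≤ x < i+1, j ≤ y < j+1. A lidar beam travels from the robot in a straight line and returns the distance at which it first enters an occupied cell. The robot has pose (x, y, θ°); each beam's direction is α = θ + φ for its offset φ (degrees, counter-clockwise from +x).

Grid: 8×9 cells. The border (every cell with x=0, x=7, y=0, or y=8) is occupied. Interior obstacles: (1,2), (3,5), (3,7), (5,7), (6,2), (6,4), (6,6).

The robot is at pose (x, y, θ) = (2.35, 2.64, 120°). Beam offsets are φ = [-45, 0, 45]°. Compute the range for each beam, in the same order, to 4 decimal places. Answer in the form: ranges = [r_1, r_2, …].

beam 1: φ=-45°, α=75°
  direction (0.2588, 0.9659); cell (2,2); t to first gridline: x 2.5114, y 0.3727 (then +3.8637 / +1.0353)
    (2,3) via y @ 0.3727
    (2,4) via y @ 1.4080
    (2,5) via y @ 2.4433
    (3,5) via x @ 2.5114  # hit
  → r_1 = 2.5114
beam 2: φ=0°, α=120°
  direction (-0.5000, 0.8660); cell (2,2); t to first gridline: x 0.7000, y 0.4157 (then +2.0000 / +1.1547)
    (2,3) via y @ 0.4157
    (1,3) via x @ 0.7000
    (1,4) via y @ 1.5704
    (0,4) via x @ 2.7000  # hit
  → r_2 = 2.7000
beam 3: φ=45°, α=165°
  direction (-0.9659, 0.2588); cell (2,2); t to first gridline: x 0.3623, y 1.3909 (then +1.0353 / +3.8637)
    (1,2) via x @ 0.3623  # hit
  → r_3 = 0.3623

ranges = [2.5114, 2.7000, 0.3623]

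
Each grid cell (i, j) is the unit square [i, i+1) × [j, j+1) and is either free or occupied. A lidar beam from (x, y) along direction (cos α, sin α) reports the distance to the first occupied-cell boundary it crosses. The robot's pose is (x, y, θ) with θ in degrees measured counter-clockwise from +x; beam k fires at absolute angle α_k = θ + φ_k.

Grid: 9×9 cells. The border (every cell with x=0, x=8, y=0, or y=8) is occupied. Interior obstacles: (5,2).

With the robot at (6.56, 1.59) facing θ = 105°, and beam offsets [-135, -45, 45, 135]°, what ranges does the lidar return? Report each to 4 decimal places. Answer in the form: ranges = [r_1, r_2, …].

ranges = [1.1800, 2.8800, 0.8200, 0.6813]

beam 1: φ=-135°, α=330°
  d=(0.8660,-0.5000)  start (6,1)  tX=0.5081 tY=1.1800  stride 1/|dx|=1.1547 1/|dy|=2.0000
    cross x-line → (7,1), t=0.5081
    cross y-line → (7,0), t=1.1800 (wall)
  → r_1 = 1.1800
beam 2: φ=-45°, α=60°
  d=(0.5000,0.8660)  start (6,1)  tX=0.8800 tY=0.4734  stride 1/|dx|=2.0000 1/|dy|=1.1547
    cross y-line → (6,2), t=0.4734
    cross x-line → (7,2), t=0.8800
    cross y-line → (7,3), t=1.6281
    cross y-line → (7,4), t=2.7828
    cross x-line → (8,4), t=2.8800 (wall)
  → r_2 = 2.8800
beam 3: φ=45°, α=150°
  d=(-0.8660,0.5000)  start (6,1)  tX=0.6466 tY=0.8200  stride 1/|dx|=1.1547 1/|dy|=2.0000
    cross x-line → (5,1), t=0.6466
    cross y-line → (5,2), t=0.8200 (wall)
  → r_3 = 0.8200
beam 4: φ=135°, α=240°
  d=(-0.5000,-0.8660)  start (6,1)  tX=1.1200 tY=0.6813  stride 1/|dx|=2.0000 1/|dy|=1.1547
    cross y-line → (6,0), t=0.6813 (wall)
  → r_4 = 0.6813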